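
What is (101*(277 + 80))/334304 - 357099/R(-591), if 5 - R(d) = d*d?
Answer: 32993367207/29191090976 ≈ 1.1303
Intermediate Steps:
R(d) = 5 - d² (R(d) = 5 - d*d = 5 - d²)
(101*(277 + 80))/334304 - 357099/R(-591) = (101*(277 + 80))/334304 - 357099/(5 - 1*(-591)²) = (101*357)*(1/334304) - 357099/(5 - 1*349281) = 36057*(1/334304) - 357099/(5 - 349281) = 36057/334304 - 357099/(-349276) = 36057/334304 - 357099*(-1/349276) = 36057/334304 + 357099/349276 = 32993367207/29191090976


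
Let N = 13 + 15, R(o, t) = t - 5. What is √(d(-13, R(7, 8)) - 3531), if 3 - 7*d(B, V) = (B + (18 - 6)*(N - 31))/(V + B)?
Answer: I*√17303230/70 ≈ 59.424*I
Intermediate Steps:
R(o, t) = -5 + t
N = 28
d(B, V) = 3/7 - (-36 + B)/(7*(B + V)) (d(B, V) = 3/7 - (B + (18 - 6)*(28 - 31))/(7*(V + B)) = 3/7 - (B + 12*(-3))/(7*(B + V)) = 3/7 - (B - 36)/(7*(B + V)) = 3/7 - (-36 + B)/(7*(B + V)))
√(d(-13, R(7, 8)) - 3531) = √((36 + 2*(-13) + 3*(-5 + 8))/(7*(-13 + (-5 + 8))) - 3531) = √((36 - 26 + 3*3)/(7*(-13 + 3)) - 3531) = √((⅐)*(36 - 26 + 9)/(-10) - 3531) = √((⅐)*(-⅒)*19 - 3531) = √(-19/70 - 3531) = √(-247189/70) = I*√17303230/70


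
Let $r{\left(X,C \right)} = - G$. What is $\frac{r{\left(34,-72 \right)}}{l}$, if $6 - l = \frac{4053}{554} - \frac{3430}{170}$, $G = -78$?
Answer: $\frac{734604}{177629} \approx 4.1356$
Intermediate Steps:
$l = \frac{177629}{9418}$ ($l = 6 - \left(\frac{4053}{554} - \frac{3430}{170}\right) = 6 - \left(4053 \cdot \frac{1}{554} - \frac{343}{17}\right) = 6 - \left(\frac{4053}{554} - \frac{343}{17}\right) = 6 - - \frac{121121}{9418} = 6 + \frac{121121}{9418} = \frac{177629}{9418} \approx 18.861$)
$r{\left(X,C \right)} = 78$ ($r{\left(X,C \right)} = \left(-1\right) \left(-78\right) = 78$)
$\frac{r{\left(34,-72 \right)}}{l} = \frac{78}{\frac{177629}{9418}} = 78 \cdot \frac{9418}{177629} = \frac{734604}{177629}$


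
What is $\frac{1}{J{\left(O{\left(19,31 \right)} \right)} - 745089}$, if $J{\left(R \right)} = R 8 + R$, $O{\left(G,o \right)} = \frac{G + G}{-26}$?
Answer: $- \frac{13}{9686328} \approx -1.3421 \cdot 10^{-6}$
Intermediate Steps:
$O{\left(G,o \right)} = - \frac{G}{13}$ ($O{\left(G,o \right)} = 2 G \left(- \frac{1}{26}\right) = - \frac{G}{13}$)
$J{\left(R \right)} = 9 R$ ($J{\left(R \right)} = 8 R + R = 9 R$)
$\frac{1}{J{\left(O{\left(19,31 \right)} \right)} - 745089} = \frac{1}{9 \left(\left(- \frac{1}{13}\right) 19\right) - 745089} = \frac{1}{9 \left(- \frac{19}{13}\right) - 745089} = \frac{1}{- \frac{171}{13} - 745089} = \frac{1}{- \frac{9686328}{13}} = - \frac{13}{9686328}$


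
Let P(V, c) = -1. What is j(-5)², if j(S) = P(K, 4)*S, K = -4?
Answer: 25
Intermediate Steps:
j(S) = -S
j(-5)² = (-1*(-5))² = 5² = 25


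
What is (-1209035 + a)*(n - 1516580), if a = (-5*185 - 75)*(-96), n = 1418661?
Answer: 108987274165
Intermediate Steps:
a = 96000 (a = (-925 - 75)*(-96) = -1000*(-96) = 96000)
(-1209035 + a)*(n - 1516580) = (-1209035 + 96000)*(1418661 - 1516580) = -1113035*(-97919) = 108987274165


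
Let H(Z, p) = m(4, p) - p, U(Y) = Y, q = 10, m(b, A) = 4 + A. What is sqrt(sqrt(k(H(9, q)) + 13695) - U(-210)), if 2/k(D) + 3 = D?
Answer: sqrt(210 + sqrt(13697)) ≈ 18.084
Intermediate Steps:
H(Z, p) = 4 (H(Z, p) = (4 + p) - p = 4)
k(D) = 2/(-3 + D)
sqrt(sqrt(k(H(9, q)) + 13695) - U(-210)) = sqrt(sqrt(2/(-3 + 4) + 13695) - 1*(-210)) = sqrt(sqrt(2/1 + 13695) + 210) = sqrt(sqrt(2*1 + 13695) + 210) = sqrt(sqrt(2 + 13695) + 210) = sqrt(sqrt(13697) + 210) = sqrt(210 + sqrt(13697))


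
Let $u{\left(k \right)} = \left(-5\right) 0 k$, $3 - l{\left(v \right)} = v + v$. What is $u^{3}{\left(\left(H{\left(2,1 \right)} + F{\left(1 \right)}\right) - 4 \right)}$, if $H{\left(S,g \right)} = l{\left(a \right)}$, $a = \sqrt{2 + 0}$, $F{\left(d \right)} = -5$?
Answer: $0$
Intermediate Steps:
$a = \sqrt{2} \approx 1.4142$
$l{\left(v \right)} = 3 - 2 v$ ($l{\left(v \right)} = 3 - \left(v + v\right) = 3 - 2 v$)
$H{\left(S,g \right)} = 3 - 2 \sqrt{2}$
$u{\left(k \right)} = 0$ ($u{\left(k \right)} = 0 k = 0$)
$u^{3}{\left(\left(H{\left(2,1 \right)} + F{\left(1 \right)}\right) - 4 \right)} = 0^{3} = 0$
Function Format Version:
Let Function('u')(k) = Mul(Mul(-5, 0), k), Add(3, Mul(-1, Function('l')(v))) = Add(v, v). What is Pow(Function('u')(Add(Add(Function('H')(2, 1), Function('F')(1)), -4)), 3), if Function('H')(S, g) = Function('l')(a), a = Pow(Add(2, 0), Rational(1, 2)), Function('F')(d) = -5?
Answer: 0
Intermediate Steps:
a = Pow(2, Rational(1, 2)) ≈ 1.4142
Function('l')(v) = Add(3, Mul(-2, v)) (Function('l')(v) = Add(3, Mul(-1, Add(v, v))) = Add(3, Mul(-1, Mul(2, v))) = Add(3, Mul(-2, v)))
Function('H')(S, g) = Add(3, Mul(-2, Pow(2, Rational(1, 2))))
Function('u')(k) = 0 (Function('u')(k) = Mul(0, k) = 0)
Pow(Function('u')(Add(Add(Function('H')(2, 1), Function('F')(1)), -4)), 3) = Pow(0, 3) = 0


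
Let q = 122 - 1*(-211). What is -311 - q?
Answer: -644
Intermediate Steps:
q = 333 (q = 122 + 211 = 333)
-311 - q = -311 - 1*333 = -311 - 333 = -644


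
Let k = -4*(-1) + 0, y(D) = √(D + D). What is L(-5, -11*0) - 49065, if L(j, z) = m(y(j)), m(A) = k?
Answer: -49061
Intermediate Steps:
y(D) = √2*√D (y(D) = √(2*D) = √2*√D)
k = 4 (k = 4 + 0 = 4)
m(A) = 4
L(j, z) = 4
L(-5, -11*0) - 49065 = 4 - 49065 = -49061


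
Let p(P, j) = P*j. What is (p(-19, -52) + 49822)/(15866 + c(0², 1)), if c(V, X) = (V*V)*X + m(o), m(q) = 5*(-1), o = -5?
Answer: 50810/15861 ≈ 3.2035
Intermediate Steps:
m(q) = -5
c(V, X) = -5 + X*V² (c(V, X) = (V*V)*X - 5 = V²*X - 5 = X*V² - 5 = -5 + X*V²)
(p(-19, -52) + 49822)/(15866 + c(0², 1)) = (-19*(-52) + 49822)/(15866 + (-5 + 1*(0²)²)) = (988 + 49822)/(15866 + (-5 + 1*0²)) = 50810/(15866 + (-5 + 1*0)) = 50810/(15866 + (-5 + 0)) = 50810/(15866 - 5) = 50810/15861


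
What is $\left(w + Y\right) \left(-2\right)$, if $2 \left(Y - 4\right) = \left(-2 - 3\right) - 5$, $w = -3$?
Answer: $8$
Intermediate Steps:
$Y = -1$ ($Y = 4 + \frac{\left(-2 - 3\right) - 5}{2} = 4 + \frac{-5 - 5}{2} = 4 + \frac{1}{2} \left(-10\right) = 4 - 5 = -1$)
$\left(w + Y\right) \left(-2\right) = \left(-3 - 1\right) \left(-2\right) = \left(-4\right) \left(-2\right) = 8$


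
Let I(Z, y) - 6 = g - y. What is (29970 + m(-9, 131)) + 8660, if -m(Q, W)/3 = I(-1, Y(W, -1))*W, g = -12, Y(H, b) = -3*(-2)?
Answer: 43346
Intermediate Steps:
Y(H, b) = 6
I(Z, y) = -6 - y (I(Z, y) = 6 + (-12 - y) = -6 - y)
m(Q, W) = 36*W (m(Q, W) = -3*(-6 - 1*6)*W = -3*(-6 - 6)*W = -(-36)*W = 36*W)
(29970 + m(-9, 131)) + 8660 = (29970 + 36*131) + 8660 = (29970 + 4716) + 8660 = 34686 + 8660 = 43346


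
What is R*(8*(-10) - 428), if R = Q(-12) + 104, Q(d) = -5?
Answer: -50292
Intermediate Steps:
R = 99 (R = -5 + 104 = 99)
R*(8*(-10) - 428) = 99*(8*(-10) - 428) = 99*(-80 - 428) = 99*(-508) = -50292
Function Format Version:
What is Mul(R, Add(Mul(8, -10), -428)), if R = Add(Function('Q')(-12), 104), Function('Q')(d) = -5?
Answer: -50292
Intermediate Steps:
R = 99 (R = Add(-5, 104) = 99)
Mul(R, Add(Mul(8, -10), -428)) = Mul(99, Add(Mul(8, -10), -428)) = Mul(99, Add(-80, -428)) = Mul(99, -508) = -50292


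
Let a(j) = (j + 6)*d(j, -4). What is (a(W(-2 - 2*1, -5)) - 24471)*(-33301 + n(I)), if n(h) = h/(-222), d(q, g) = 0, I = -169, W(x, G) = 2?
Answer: 60301870521/74 ≈ 8.1489e+8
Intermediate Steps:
n(h) = -h/222 (n(h) = h*(-1/222) = -h/222)
a(j) = 0 (a(j) = (j + 6)*0 = (6 + j)*0 = 0)
(a(W(-2 - 2*1, -5)) - 24471)*(-33301 + n(I)) = (0 - 24471)*(-33301 - 1/222*(-169)) = -24471*(-33301 + 169/222) = -24471*(-7392653/222) = 60301870521/74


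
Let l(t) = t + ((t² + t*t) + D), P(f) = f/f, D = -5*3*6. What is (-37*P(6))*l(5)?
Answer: 1295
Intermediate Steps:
D = -90 (D = -15*6 = -90)
P(f) = 1
l(t) = -90 + t + 2*t² (l(t) = t + ((t² + t*t) - 90) = t + ((t² + t²) - 90) = t + (2*t² - 90) = t + (-90 + 2*t²) = -90 + t + 2*t²)
(-37*P(6))*l(5) = (-37*1)*(-90 + 5 + 2*5²) = -37*(-90 + 5 + 2*25) = -37*(-90 + 5 + 50) = -37*(-35) = 1295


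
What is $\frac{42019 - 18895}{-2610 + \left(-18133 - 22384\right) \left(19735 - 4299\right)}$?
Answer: $- \frac{11562}{312711511} \approx -3.6973 \cdot 10^{-5}$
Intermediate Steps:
$\frac{42019 - 18895}{-2610 + \left(-18133 - 22384\right) \left(19735 - 4299\right)} = \frac{23124}{-2610 - 625420412} = \frac{23124}{-625423022} = 23124 \left(- \frac{1}{625423022}\right) = - \frac{11562}{312711511}$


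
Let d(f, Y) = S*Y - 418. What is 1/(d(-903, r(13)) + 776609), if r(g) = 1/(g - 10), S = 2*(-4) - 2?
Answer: 3/2328563 ≈ 1.2883e-6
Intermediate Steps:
S = -10 (S = -8 - 2 = -10)
r(g) = 1/(-10 + g)
d(f, Y) = -418 - 10*Y (d(f, Y) = -10*Y - 418 = -418 - 10*Y)
1/(d(-903, r(13)) + 776609) = 1/((-418 - 10/(-10 + 13)) + 776609) = 1/((-418 - 10/3) + 776609) = 1/(-1264/3 + 776609) = 1/(2328563/3) = 3/2328563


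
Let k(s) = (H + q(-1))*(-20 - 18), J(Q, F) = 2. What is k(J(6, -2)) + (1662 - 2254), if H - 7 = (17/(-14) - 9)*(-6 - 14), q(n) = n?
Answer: -60080/7 ≈ -8582.9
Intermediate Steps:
H = 1479/7 (H = 7 + (17/(-14) - 9)*(-6 - 14) = 7 + (17*(-1/14) - 9)*(-20) = 7 + (-17/14 - 9)*(-20) = 7 - 143/14*(-20) = 7 + 1430/7 = 1479/7 ≈ 211.29)
k(s) = -55936/7 (k(s) = (1479/7 - 1)*(-20 - 18) = (1472/7)*(-38) = -55936/7)
k(J(6, -2)) + (1662 - 2254) = -55936/7 + (1662 - 2254) = -55936/7 - 592 = -60080/7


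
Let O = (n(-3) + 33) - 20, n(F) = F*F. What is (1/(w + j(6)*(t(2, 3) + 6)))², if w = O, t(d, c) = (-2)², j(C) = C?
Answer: 1/6724 ≈ 0.00014872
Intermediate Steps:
t(d, c) = 4
n(F) = F²
O = 22 (O = ((-3)² + 33) - 20 = (9 + 33) - 20 = 42 - 20 = 22)
w = 22
(1/(w + j(6)*(t(2, 3) + 6)))² = (1/(22 + 6*(4 + 6)))² = (1/(22 + 6*10))² = (1/(22 + 60))² = (1/82)² = 1/6724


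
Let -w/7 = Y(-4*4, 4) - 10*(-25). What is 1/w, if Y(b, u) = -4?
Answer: -1/1722 ≈ -0.00058072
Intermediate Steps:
w = -1722 (w = -7*(-4 - 10*(-25)) = -7*(-4 + 250) = -7*246 = -1722)
1/w = 1/(-1722) = -1/1722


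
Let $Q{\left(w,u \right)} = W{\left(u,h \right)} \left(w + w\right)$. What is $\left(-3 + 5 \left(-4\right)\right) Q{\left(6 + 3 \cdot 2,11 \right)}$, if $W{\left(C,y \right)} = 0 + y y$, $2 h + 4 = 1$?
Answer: $-1242$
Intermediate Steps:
$h = - \frac{3}{2}$ ($h = -2 + \frac{1}{2} \cdot 1 = -2 + \frac{1}{2} = - \frac{3}{2} \approx -1.5$)
$W{\left(C,y \right)} = y^{2}$ ($W{\left(C,y \right)} = 0 + y^{2} = y^{2}$)
$Q{\left(w,u \right)} = \frac{9 w}{2}$ ($Q{\left(w,u \right)} = \left(- \frac{3}{2}\right)^{2} \left(w + w\right) = \frac{9 \cdot 2 w}{4} = \frac{9 w}{2}$)
$\left(-3 + 5 \left(-4\right)\right) Q{\left(6 + 3 \cdot 2,11 \right)} = \left(-3 + 5 \left(-4\right)\right) \frac{9 \left(6 + 3 \cdot 2\right)}{2} = \left(-3 - 20\right) \frac{9 \left(6 + 6\right)}{2} = - 23 \cdot \frac{9}{2} \cdot 12 = \left(-23\right) 54 = -1242$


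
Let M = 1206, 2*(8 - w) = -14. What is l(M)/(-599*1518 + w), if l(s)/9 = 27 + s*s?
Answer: -4363389/303089 ≈ -14.396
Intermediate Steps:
w = 15 (w = 8 - 1/2*(-14) = 8 + 7 = 15)
l(s) = 243 + 9*s**2 (l(s) = 9*(27 + s*s) = 9*(27 + s**2) = 243 + 9*s**2)
l(M)/(-599*1518 + w) = (243 + 9*1206**2)/(-599*1518 + 15) = (243 + 9*1454436)/(-909282 + 15) = (243 + 13089924)/(-909267) = 13090167*(-1/909267) = -4363389/303089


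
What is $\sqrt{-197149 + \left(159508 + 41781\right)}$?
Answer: $6 \sqrt{115} \approx 64.343$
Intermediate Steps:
$\sqrt{-197149 + \left(159508 + 41781\right)} = \sqrt{-197149 + 201289} = \sqrt{4140} = 6 \sqrt{115}$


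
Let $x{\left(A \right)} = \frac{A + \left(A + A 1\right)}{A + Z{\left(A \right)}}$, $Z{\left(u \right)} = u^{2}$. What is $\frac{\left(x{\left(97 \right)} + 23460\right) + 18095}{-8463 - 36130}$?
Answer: $- \frac{4072393}{4370114} \approx -0.93187$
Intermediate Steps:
$x{\left(A \right)} = \frac{3 A}{A + A^{2}}$ ($x{\left(A \right)} = \frac{A + \left(A + A 1\right)}{A + A^{2}} = \frac{A + \left(A + A\right)}{A + A^{2}} = \frac{A + 2 A}{A + A^{2}} = \frac{3 A}{A + A^{2}}$)
$\frac{\left(x{\left(97 \right)} + 23460\right) + 18095}{-8463 - 36130} = \frac{\left(\frac{3}{1 + 97} + 23460\right) + 18095}{-8463 - 36130} = \frac{\left(\frac{3}{98} + 23460\right) + 18095}{-44593} = \left(\left(3 \cdot \frac{1}{98} + 23460\right) + 18095\right) \left(- \frac{1}{44593}\right) = \left(\left(\frac{3}{98} + 23460\right) + 18095\right) \left(- \frac{1}{44593}\right) = \left(\frac{2299083}{98} + 18095\right) \left(- \frac{1}{44593}\right) = \frac{4072393}{98} \left(- \frac{1}{44593}\right) = - \frac{4072393}{4370114}$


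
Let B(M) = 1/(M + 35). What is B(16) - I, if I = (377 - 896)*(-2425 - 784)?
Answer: -84939020/51 ≈ -1.6655e+6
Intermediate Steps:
B(M) = 1/(35 + M)
I = 1665471 (I = -519*(-3209) = 1665471)
B(16) - I = 1/(35 + 16) - 1*1665471 = 1/51 - 1665471 = -84939020/51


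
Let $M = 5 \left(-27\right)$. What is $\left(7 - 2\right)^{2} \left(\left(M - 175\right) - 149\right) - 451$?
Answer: $-11926$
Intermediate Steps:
$M = -135$
$\left(7 - 2\right)^{2} \left(\left(M - 175\right) - 149\right) - 451 = \left(7 - 2\right)^{2} \left(\left(-135 - 175\right) - 149\right) - 451 = 5^{2} \left(-310 - 149\right) - 451 = 25 \left(-459\right) - 451 = -11475 - 451 = -11926$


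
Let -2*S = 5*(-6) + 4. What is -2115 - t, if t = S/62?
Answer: -131143/62 ≈ -2115.2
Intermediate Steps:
S = 13 (S = -(5*(-6) + 4)/2 = -(-30 + 4)/2 = -1/2*(-26) = 13)
t = 13/62 ≈ 0.20968
-2115 - t = -2115 - 1*13/62 = -2115 - 13/62 = -131143/62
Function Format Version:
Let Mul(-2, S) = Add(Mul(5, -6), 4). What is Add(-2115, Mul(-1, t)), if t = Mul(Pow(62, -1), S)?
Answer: Rational(-131143, 62) ≈ -2115.2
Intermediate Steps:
S = 13 (S = Mul(Rational(-1, 2), Add(Mul(5, -6), 4)) = Mul(Rational(-1, 2), Add(-30, 4)) = Mul(Rational(-1, 2), -26) = 13)
t = Rational(13, 62) (t = Mul(Pow(62, -1), 13) = Mul(Rational(1, 62), 13) = Rational(13, 62) ≈ 0.20968)
Add(-2115, Mul(-1, t)) = Add(-2115, Mul(-1, Rational(13, 62))) = Add(-2115, Rational(-13, 62)) = Rational(-131143, 62)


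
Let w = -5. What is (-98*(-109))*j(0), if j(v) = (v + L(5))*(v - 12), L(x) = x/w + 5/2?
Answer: -192276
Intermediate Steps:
L(x) = 5/2 - x/5 (L(x) = x/(-5) + 5/2 = x*(-⅕) + 5*(½) = -x/5 + 5/2 = 5/2 - x/5)
j(v) = (-12 + v)*(3/2 + v) (j(v) = (v + (5/2 - ⅕*5))*(v - 12) = (v + (5/2 - 1))*(-12 + v) = (v + 3/2)*(-12 + v) = (3/2 + v)*(-12 + v) = (-12 + v)*(3/2 + v))
(-98*(-109))*j(0) = (-98*(-109))*(-18 + 0² - 21/2*0) = 10682*(-18 + 0 + 0) = 10682*(-18) = -192276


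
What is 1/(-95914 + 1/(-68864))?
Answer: -68864/6605021697 ≈ -1.0426e-5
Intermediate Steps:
1/(-95914 + 1/(-68864)) = 1/(-95914 - 1/68864) = 1/(-6605021697/68864) = -68864/6605021697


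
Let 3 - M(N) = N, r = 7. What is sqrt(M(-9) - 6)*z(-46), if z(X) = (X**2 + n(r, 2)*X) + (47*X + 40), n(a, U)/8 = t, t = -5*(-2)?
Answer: -3686*sqrt(6) ≈ -9028.8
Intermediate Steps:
t = 10
n(a, U) = 80 (n(a, U) = 8*10 = 80)
M(N) = 3 - N
z(X) = 40 + X**2 + 127*X (z(X) = (X**2 + 80*X) + (47*X + 40) = (X**2 + 80*X) + (40 + 47*X) = 40 + X**2 + 127*X)
sqrt(M(-9) - 6)*z(-46) = sqrt((3 - 1*(-9)) - 6)*(40 + (-46)**2 + 127*(-46)) = sqrt((3 + 9) - 6)*(40 + 2116 - 5842) = sqrt(12 - 6)*(-3686) = sqrt(6)*(-3686) = -3686*sqrt(6)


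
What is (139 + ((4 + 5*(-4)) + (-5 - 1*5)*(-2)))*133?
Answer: 19019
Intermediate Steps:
(139 + ((4 + 5*(-4)) + (-5 - 1*5)*(-2)))*133 = (139 + ((4 - 20) + (-5 - 5)*(-2)))*133 = (139 + (-16 - 10*(-2)))*133 = (139 + (-16 + 20))*133 = (139 + 4)*133 = 143*133 = 19019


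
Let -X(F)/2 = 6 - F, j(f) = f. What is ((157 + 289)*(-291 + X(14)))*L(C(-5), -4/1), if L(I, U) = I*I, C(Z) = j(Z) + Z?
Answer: -12265000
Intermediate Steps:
X(F) = -12 + 2*F (X(F) = -2*(6 - F) = -12 + 2*F)
C(Z) = 2*Z (C(Z) = Z + Z = 2*Z)
L(I, U) = I²
((157 + 289)*(-291 + X(14)))*L(C(-5), -4/1) = ((157 + 289)*(-291 + (-12 + 2*14)))*(2*(-5))² = (446*(-291 + (-12 + 28)))*(-10)² = (446*(-291 + 16))*100 = (446*(-275))*100 = -122650*100 = -12265000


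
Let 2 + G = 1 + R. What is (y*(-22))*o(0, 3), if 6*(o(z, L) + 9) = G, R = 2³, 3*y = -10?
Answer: -5170/9 ≈ -574.44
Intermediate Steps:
y = -10/3 (y = (⅓)*(-10) = -10/3 ≈ -3.3333)
R = 8
G = 7 (G = -2 + (1 + 8) = -2 + 9 = 7)
o(z, L) = -47/6 (o(z, L) = -9 + (⅙)*7 = -9 + 7/6 = -47/6)
(y*(-22))*o(0, 3) = -10/3*(-22)*(-47/6) = (220/3)*(-47/6) = -5170/9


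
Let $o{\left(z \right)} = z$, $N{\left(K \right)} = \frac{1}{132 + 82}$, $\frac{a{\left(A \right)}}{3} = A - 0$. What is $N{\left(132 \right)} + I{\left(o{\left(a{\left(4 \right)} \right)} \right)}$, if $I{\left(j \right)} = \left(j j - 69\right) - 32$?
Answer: $\frac{9203}{214} \approx 43.005$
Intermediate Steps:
$a{\left(A \right)} = 3 A$ ($a{\left(A \right)} = 3 \left(A - 0\right) = 3 \left(A + 0\right) = 3 A$)
$N{\left(K \right)} = \frac{1}{214}$
$I{\left(j \right)} = -101 + j^{2}$ ($I{\left(j \right)} = \left(j^{2} - 69\right) - 32 = \left(-69 + j^{2}\right) - 32 = -101 + j^{2}$)
$N{\left(132 \right)} + I{\left(o{\left(a{\left(4 \right)} \right)} \right)} = \frac{1}{214} - \left(101 - \left(3 \cdot 4\right)^{2}\right) = \frac{1}{214} - \left(101 - 12^{2}\right) = \frac{1}{214} + \left(-101 + 144\right) = \frac{1}{214} + 43 = \frac{9203}{214}$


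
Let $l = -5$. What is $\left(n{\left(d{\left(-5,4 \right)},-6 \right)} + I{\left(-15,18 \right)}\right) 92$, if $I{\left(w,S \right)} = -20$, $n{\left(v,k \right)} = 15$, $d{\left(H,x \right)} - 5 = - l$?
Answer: $-460$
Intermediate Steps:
$d{\left(H,x \right)} = 10$ ($d{\left(H,x \right)} = 5 - -5 = 5 + 5 = 10$)
$\left(n{\left(d{\left(-5,4 \right)},-6 \right)} + I{\left(-15,18 \right)}\right) 92 = \left(15 - 20\right) 92 = \left(-5\right) 92 = -460$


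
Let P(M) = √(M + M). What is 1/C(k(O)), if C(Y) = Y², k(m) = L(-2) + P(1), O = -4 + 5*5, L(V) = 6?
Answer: (6 + √2)⁻² ≈ 0.018192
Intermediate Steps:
P(M) = √2*√M (P(M) = √(2*M) = √2*√M)
O = 21 (O = -4 + 25 = 21)
k(m) = 6 + √2 (k(m) = 6 + √2*√1 = 6 + √2*1 = 6 + √2)
1/C(k(O)) = 1/((6 + √2)²) = (6 + √2)⁻²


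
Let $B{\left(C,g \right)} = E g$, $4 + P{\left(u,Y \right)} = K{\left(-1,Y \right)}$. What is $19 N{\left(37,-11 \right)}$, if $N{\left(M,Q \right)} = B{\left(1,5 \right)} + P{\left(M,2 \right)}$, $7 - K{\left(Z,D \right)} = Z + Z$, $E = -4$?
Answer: $-285$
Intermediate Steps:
$K{\left(Z,D \right)} = 7 - 2 Z$ ($K{\left(Z,D \right)} = 7 - \left(Z + Z\right) = 7 - 2 Z$)
$P{\left(u,Y \right)} = 5$ ($P{\left(u,Y \right)} = -4 + \left(7 - -2\right) = -4 + \left(7 + 2\right) = -4 + 9 = 5$)
$B{\left(C,g \right)} = - 4 g$
$N{\left(M,Q \right)} = -15$ ($N{\left(M,Q \right)} = \left(-4\right) 5 + 5 = -20 + 5 = -15$)
$19 N{\left(37,-11 \right)} = 19 \left(-15\right) = -285$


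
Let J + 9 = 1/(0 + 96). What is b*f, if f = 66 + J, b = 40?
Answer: 27365/12 ≈ 2280.4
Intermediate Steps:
J = -863/96 (J = -9 + 1/(0 + 96) = -9 + 1/96 = -863/96 ≈ -8.9896)
f = 5473/96 (f = 66 - 863/96 = 5473/96 ≈ 57.010)
b*f = 40*(5473/96) = 27365/12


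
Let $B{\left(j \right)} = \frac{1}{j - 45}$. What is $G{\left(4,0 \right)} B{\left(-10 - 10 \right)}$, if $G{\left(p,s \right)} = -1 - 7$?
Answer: $\frac{8}{65} \approx 0.12308$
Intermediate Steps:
$G{\left(p,s \right)} = -8$
$B{\left(j \right)} = \frac{1}{-45 + j}$
$G{\left(4,0 \right)} B{\left(-10 - 10 \right)} = - \frac{8}{-45 - 20} = - \frac{8}{-65} = \left(-8\right) \left(- \frac{1}{65}\right) = \frac{8}{65}$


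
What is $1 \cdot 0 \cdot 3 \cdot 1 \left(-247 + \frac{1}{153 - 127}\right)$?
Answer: $0$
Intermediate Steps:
$1 \cdot 0 \cdot 3 \cdot 1 \left(-247 + \frac{1}{153 - 127}\right) = 0 \cdot 3 \left(-247 + \frac{1}{26}\right) = 0 \left(-247 + \frac{1}{26}\right) = 0 \left(- \frac{6421}{26}\right) = 0$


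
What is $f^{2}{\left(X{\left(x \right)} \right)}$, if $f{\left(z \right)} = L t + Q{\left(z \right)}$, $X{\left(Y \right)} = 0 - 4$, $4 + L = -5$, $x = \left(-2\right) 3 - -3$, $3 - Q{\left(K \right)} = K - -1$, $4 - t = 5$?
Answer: $225$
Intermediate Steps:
$t = -1$ ($t = 4 - 5 = -1$)
$Q{\left(K \right)} = 2 - K$ ($Q{\left(K \right)} = 3 - \left(K - -1\right) = 3 - \left(K + 1\right) = 3 - \left(1 + K\right) = 2 - K$)
$x = -3$ ($x = -6 + 3 = -3$)
$L = -9$ ($L = -4 - 5 = -9$)
$X{\left(Y \right)} = -4$ ($X{\left(Y \right)} = 0 - 4 = -4$)
$f{\left(z \right)} = 11 - z$ ($f{\left(z \right)} = \left(-9\right) \left(-1\right) - \left(-2 + z\right) = 9 - \left(-2 + z\right) = 11 - z$)
$f^{2}{\left(X{\left(x \right)} \right)} = \left(11 - -4\right)^{2} = \left(11 + 4\right)^{2} = 15^{2} = 225$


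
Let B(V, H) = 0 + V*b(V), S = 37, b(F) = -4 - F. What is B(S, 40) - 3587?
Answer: -5104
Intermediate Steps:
B(V, H) = V*(-4 - V) (B(V, H) = 0 + V*(-4 - V) = V*(-4 - V))
B(S, 40) - 3587 = -1*37*(4 + 37) - 3587 = -1*37*41 - 3587 = -1517 - 3587 = -5104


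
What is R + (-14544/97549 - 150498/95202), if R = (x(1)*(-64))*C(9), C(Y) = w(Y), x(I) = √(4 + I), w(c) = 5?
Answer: -297510135/171978887 - 320*√5 ≈ -717.27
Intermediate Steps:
C(Y) = 5
R = -320*√5 (R = (√(4 + 1)*(-64))*5 = (√5*(-64))*5 = -64*√5*5 = -320*√5 ≈ -715.54)
R + (-14544/97549 - 150498/95202) = -320*√5 + (-14544/97549 - 150498/95202) = -320*√5 + (-14544*1/97549 - 150498*1/95202) = -320*√5 + (-14544/97549 - 2787/1763) = -320*√5 - 297510135/171978887 = -297510135/171978887 - 320*√5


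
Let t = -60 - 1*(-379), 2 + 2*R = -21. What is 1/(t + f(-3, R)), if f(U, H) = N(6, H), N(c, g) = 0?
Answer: 1/319 ≈ 0.0031348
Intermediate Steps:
R = -23/2 (R = -1 + (½)*(-21) = -1 - 21/2 = -23/2 ≈ -11.500)
f(U, H) = 0
t = 319 (t = -60 + 379 = 319)
1/(t + f(-3, R)) = 1/(319 + 0) = 1/319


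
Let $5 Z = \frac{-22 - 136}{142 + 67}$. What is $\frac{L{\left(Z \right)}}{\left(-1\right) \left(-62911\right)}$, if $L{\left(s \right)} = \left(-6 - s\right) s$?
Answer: $\frac{965696}{68700384775} \approx 1.4057 \cdot 10^{-5}$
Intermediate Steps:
$Z = - \frac{158}{1045}$ ($Z = \frac{\left(-22 - 136\right) \frac{1}{142 + 67}}{5} = \frac{\left(-158\right) \frac{1}{209}}{5} = \frac{1}{5} \left(- \frac{158}{209}\right) = - \frac{158}{1045} \approx -0.1512$)
$L{\left(s \right)} = s \left(-6 - s\right)$
$\frac{L{\left(Z \right)}}{\left(-1\right) \left(-62911\right)} = \frac{\left(-1\right) \left(- \frac{158}{1045}\right) \left(6 - \frac{158}{1045}\right)}{\left(-1\right) \left(-62911\right)} = \frac{\left(-1\right) \left(- \frac{158}{1045}\right) \frac{6112}{1045}}{62911} = \frac{965696}{1092025} \cdot \frac{1}{62911} = \frac{965696}{68700384775}$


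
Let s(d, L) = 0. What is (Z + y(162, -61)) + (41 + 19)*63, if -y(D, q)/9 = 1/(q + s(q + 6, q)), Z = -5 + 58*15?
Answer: 283354/61 ≈ 4645.1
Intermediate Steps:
Z = 865 (Z = -5 + 870 = 865)
y(D, q) = -9/q (y(D, q) = -9/(q + 0) = -9/q)
(Z + y(162, -61)) + (41 + 19)*63 = (865 - 9/(-61)) + (41 + 19)*63 = (865 - 9*(-1/61)) + 60*63 = (865 + 9/61) + 3780 = 52774/61 + 3780 = 283354/61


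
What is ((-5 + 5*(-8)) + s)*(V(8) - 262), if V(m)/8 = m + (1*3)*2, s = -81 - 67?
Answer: 28950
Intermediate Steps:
s = -148
V(m) = 48 + 8*m (V(m) = 8*(m + (1*3)*2) = 8*(m + 3*2) = 8*(m + 6) = 8*(6 + m) = 48 + 8*m)
((-5 + 5*(-8)) + s)*(V(8) - 262) = ((-5 + 5*(-8)) - 148)*((48 + 8*8) - 262) = ((-5 - 40) - 148)*((48 + 64) - 262) = (-45 - 148)*(112 - 262) = -193*(-150) = 28950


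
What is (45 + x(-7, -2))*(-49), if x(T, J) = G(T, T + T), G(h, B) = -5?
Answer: -1960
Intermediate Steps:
x(T, J) = -5
(45 + x(-7, -2))*(-49) = (45 - 5)*(-49) = 40*(-49) = -1960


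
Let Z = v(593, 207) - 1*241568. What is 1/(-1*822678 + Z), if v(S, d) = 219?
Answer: -1/1064027 ≈ -9.3983e-7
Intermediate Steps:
Z = -241349 (Z = 219 - 1*241568 = 219 - 241568 = -241349)
1/(-1*822678 + Z) = 1/(-1*822678 - 241349) = 1/(-822678 - 241349) = 1/(-1064027) = -1/1064027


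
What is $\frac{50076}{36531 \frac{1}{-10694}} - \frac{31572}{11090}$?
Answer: $- \frac{329999427094}{22507155} \approx -14662.0$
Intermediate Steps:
$\frac{50076}{36531 \frac{1}{-10694}} - \frac{31572}{11090} = \frac{50076}{36531 \left(- \frac{1}{10694}\right)} - \frac{15786}{5545} = \frac{50076}{- \frac{36531}{10694}} - \frac{15786}{5545} = 50076 \left(- \frac{10694}{36531}\right) - \frac{15786}{5545} = - \frac{59501416}{4059} - \frac{15786}{5545} = - \frac{329999427094}{22507155}$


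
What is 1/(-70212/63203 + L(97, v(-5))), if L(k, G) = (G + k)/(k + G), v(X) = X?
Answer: -63203/7009 ≈ -9.0174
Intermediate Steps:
L(k, G) = 1 (L(k, G) = (G + k)/(G + k) = 1)
1/(-70212/63203 + L(97, v(-5))) = 1/(-70212/63203 + 1) = 1/(-7009/63203) = -63203/7009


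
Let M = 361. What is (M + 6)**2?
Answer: 134689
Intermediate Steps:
(M + 6)**2 = (361 + 6)**2 = 367**2 = 134689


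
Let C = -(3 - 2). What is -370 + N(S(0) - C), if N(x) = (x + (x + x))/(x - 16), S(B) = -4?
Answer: -7021/19 ≈ -369.53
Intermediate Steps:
C = -1 (C = -1*1 = -1)
N(x) = 3*x/(-16 + x) (N(x) = (x + 2*x)/(-16 + x) = (3*x)/(-16 + x) = 3*x/(-16 + x))
-370 + N(S(0) - C) = -370 + 3*(-4 - 1*(-1))/(-16 + (-4 - 1*(-1))) = -370 + 3*(-4 + 1)/(-16 + (-4 + 1)) = -370 + 3*(-3)/(-16 - 3) = -370 + 3*(-3)/(-19) = -370 + 3*(-3)*(-1/19) = -370 + 9/19 = -7021/19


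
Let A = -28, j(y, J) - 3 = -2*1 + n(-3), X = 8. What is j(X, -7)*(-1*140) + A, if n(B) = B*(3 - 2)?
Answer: 252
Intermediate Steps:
n(B) = B (n(B) = B*1 = B)
j(y, J) = -2 (j(y, J) = 3 + (-2*1 - 3) = 3 + (-2 - 3) = 3 - 5 = -2)
j(X, -7)*(-1*140) + A = -(-2)*140 - 28 = -2*(-140) - 28 = 280 - 28 = 252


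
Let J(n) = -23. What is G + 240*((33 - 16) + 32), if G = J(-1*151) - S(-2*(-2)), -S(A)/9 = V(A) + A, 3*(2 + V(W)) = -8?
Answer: 11731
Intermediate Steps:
V(W) = -14/3 (V(W) = -2 + (1/3)*(-8) = -2 - 8/3 = -14/3)
S(A) = 42 - 9*A (S(A) = -9*(-14/3 + A) = 42 - 9*A)
G = -29 (G = -23 - (42 - (-18)*(-2)) = -23 - (42 - 9*4) = -23 - (42 - 36) = -23 - 1*6 = -23 - 6 = -29)
G + 240*((33 - 16) + 32) = -29 + 240*((33 - 16) + 32) = -29 + 240*(17 + 32) = -29 + 240*49 = -29 + 11760 = 11731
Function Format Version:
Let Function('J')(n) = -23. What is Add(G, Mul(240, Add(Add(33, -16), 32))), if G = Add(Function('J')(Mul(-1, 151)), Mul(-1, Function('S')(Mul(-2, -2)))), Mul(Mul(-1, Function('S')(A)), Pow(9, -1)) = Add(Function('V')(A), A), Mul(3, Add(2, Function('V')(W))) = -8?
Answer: 11731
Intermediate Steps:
Function('V')(W) = Rational(-14, 3) (Function('V')(W) = Add(-2, Mul(Rational(1, 3), -8)) = Add(-2, Rational(-8, 3)) = Rational(-14, 3))
Function('S')(A) = Add(42, Mul(-9, A)) (Function('S')(A) = Mul(-9, Add(Rational(-14, 3), A)) = Add(42, Mul(-9, A)))
G = -29 (G = Add(-23, Mul(-1, Add(42, Mul(-9, Mul(-2, -2))))) = Add(-23, Mul(-1, Add(42, Mul(-9, 4)))) = Add(-23, Mul(-1, Add(42, -36))) = Add(-23, Mul(-1, 6)) = Add(-23, -6) = -29)
Add(G, Mul(240, Add(Add(33, -16), 32))) = Add(-29, Mul(240, Add(Add(33, -16), 32))) = Add(-29, Mul(240, Add(17, 32))) = Add(-29, Mul(240, 49)) = Add(-29, 11760) = 11731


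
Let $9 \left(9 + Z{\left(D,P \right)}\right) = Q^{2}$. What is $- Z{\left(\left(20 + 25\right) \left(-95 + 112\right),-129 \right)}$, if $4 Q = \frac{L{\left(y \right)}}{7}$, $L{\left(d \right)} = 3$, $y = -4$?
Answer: $\frac{7055}{784} \approx 8.9987$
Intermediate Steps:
$Q = \frac{3}{28}$ ($Q = \frac{3 \cdot \frac{1}{7}}{4} = \frac{1}{4} \cdot \frac{3}{7} = \frac{3}{28} \approx 0.10714$)
$Z{\left(D,P \right)} = - \frac{7055}{784}$ ($Z{\left(D,P \right)} = -9 + \frac{\left(\frac{3}{28}\right)^{2}}{9} = -9 + \frac{1}{9} \cdot \frac{9}{784} = -9 + \frac{1}{784} = - \frac{7055}{784}$)
$- Z{\left(\left(20 + 25\right) \left(-95 + 112\right),-129 \right)} = \left(-1\right) \left(- \frac{7055}{784}\right) = \frac{7055}{784}$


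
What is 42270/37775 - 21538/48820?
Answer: 25000469/36883510 ≈ 0.67782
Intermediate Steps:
42270/37775 - 21538/48820 = 42270*(1/37775) - 21538*1/48820 = 8454/7555 - 10769/24410 = 25000469/36883510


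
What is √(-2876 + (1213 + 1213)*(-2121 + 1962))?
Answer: I*√388610 ≈ 623.39*I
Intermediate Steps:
√(-2876 + (1213 + 1213)*(-2121 + 1962)) = √(-2876 + 2426*(-159)) = √(-2876 - 385734) = √(-388610) = I*√388610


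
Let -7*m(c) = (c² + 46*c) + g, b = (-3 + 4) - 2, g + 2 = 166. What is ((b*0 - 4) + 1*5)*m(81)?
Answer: -1493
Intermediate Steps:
g = 164 (g = -2 + 166 = 164)
b = -1 (b = 1 - 2 = -1)
m(c) = -164/7 - 46*c/7 - c²/7 (m(c) = -((c² + 46*c) + 164)/7 = -(164 + c² + 46*c)/7 = -164/7 - 46*c/7 - c²/7)
((b*0 - 4) + 1*5)*m(81) = ((-1*0 - 4) + 1*5)*(-164/7 - 46/7*81 - ⅐*81²) = ((0 - 4) + 5)*(-164/7 - 3726/7 - ⅐*6561) = (-4 + 5)*(-164/7 - 3726/7 - 6561/7) = 1*(-1493) = -1493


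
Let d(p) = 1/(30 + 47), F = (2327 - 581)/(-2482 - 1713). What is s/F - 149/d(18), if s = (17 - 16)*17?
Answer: -20103173/1746 ≈ -11514.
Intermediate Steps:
F = -1746/4195 (F = 1746/(-4195) = 1746*(-1/4195) = -1746/4195 ≈ -0.41621)
d(p) = 1/77
s = 17 (s = 1*17 = 17)
s/F - 149/d(18) = 17/(-1746/4195) - 149/1/77 = 17*(-4195/1746) - 149*77 = -71315/1746 - 11473 = -20103173/1746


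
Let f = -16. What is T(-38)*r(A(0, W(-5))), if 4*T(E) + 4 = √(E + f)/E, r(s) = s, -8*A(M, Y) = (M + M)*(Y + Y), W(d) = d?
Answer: 0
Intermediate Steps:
A(M, Y) = -M*Y/2 (A(M, Y) = -(M + M)*(Y + Y)/8 = -2*M*2*Y/8 = -M*Y/2)
T(E) = -1 + √(-16 + E)/(4*E) (T(E) = -1 + (√(E - 16)/E)/4 = -1 + (√(-16 + E)/E)/4 = -1 + √(-16 + E)/(4*E))
T(-38)*r(A(0, W(-5))) = ((-1*(-38) + √(-16 - 38)/4)/(-38))*(-½*0*(-5)) = -(38 + √(-54)/4)/38*0 = -(38 + (3*I*√6)/4)/38*0 = -(38 + 3*I*√6/4)/38*0 = (-1 - 3*I*√6/152)*0 = 0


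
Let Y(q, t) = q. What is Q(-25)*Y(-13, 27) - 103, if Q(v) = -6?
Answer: -25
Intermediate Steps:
Q(-25)*Y(-13, 27) - 103 = -6*(-13) - 103 = 78 - 103 = -25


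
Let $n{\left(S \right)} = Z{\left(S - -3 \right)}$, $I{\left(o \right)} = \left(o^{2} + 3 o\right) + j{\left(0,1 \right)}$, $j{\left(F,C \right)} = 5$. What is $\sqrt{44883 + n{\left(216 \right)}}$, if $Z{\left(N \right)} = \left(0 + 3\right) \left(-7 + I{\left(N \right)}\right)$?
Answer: $\sqrt{190731} \approx 436.73$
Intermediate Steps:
$I{\left(o \right)} = 5 + o^{2} + 3 o$ ($I{\left(o \right)} = \left(o^{2} + 3 o\right) + 5 = 5 + o^{2} + 3 o$)
$Z{\left(N \right)} = -6 + 3 N^{2} + 9 N$ ($Z{\left(N \right)} = \left(0 + 3\right) \left(-7 + \left(5 + N^{2} + 3 N\right)\right) = 3 \left(-2 + N^{2} + 3 N\right) = -6 + 3 N^{2} + 9 N$)
$n{\left(S \right)} = 21 + 3 \left(3 + S\right)^{2} + 9 S$ ($n{\left(S \right)} = -6 + 3 \left(S - -3\right)^{2} + 9 \left(S - -3\right) = -6 + 3 \left(S + 3\right)^{2} + 9 \left(S + 3\right) = -6 + 3 \left(3 + S\right)^{2} + 9 \left(3 + S\right) = -6 + 3 \left(3 + S\right)^{2} + \left(27 + 9 S\right) = 21 + 3 \left(3 + S\right)^{2} + 9 S$)
$\sqrt{44883 + n{\left(216 \right)}} = \sqrt{44883 + \left(48 + 3 \cdot 216^{2} + 27 \cdot 216\right)} = \sqrt{44883 + \left(48 + 3 \cdot 46656 + 5832\right)} = \sqrt{44883 + \left(48 + 139968 + 5832\right)} = \sqrt{44883 + 145848} = \sqrt{190731}$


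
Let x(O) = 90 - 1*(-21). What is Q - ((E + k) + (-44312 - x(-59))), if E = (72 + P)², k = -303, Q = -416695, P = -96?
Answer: -372545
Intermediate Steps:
x(O) = 111 (x(O) = 90 + 21 = 111)
E = 576 (E = (72 - 96)² = (-24)² = 576)
Q - ((E + k) + (-44312 - x(-59))) = -416695 - ((576 - 303) + (-44312 - 1*111)) = -416695 - (273 + (-44312 - 111)) = -416695 - (273 - 44423) = -416695 - 1*(-44150) = -416695 + 44150 = -372545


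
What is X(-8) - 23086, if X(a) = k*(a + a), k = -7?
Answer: -22974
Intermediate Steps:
X(a) = -14*a (X(a) = -7*(a + a) = -14*a)
X(-8) - 23086 = -14*(-8) - 23086 = 112 - 23086 = -22974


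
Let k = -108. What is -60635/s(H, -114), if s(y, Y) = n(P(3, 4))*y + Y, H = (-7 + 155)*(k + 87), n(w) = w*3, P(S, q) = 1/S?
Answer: 60635/3222 ≈ 18.819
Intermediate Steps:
n(w) = 3*w
H = -3108 (H = (-7 + 155)*(-108 + 87) = 148*(-21) = -3108)
s(y, Y) = Y + y (s(y, Y) = (3/3)*y + Y = (3*(⅓))*y + Y = 1*y + Y = y + Y = Y + y)
-60635/s(H, -114) = -60635/(-114 - 3108) = -60635/(-3222) = -60635*(-1/3222) = 60635/3222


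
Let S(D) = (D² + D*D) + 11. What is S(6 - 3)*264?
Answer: 7656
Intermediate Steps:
S(D) = 11 + 2*D² (S(D) = (D² + D²) + 11 = 2*D² + 11 = 11 + 2*D²)
S(6 - 3)*264 = (11 + 2*(6 - 3)²)*264 = (11 + 2*3²)*264 = (11 + 2*9)*264 = (11 + 18)*264 = 29*264 = 7656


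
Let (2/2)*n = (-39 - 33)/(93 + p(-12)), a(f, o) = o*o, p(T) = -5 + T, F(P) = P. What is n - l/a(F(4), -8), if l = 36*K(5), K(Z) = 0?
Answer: -18/19 ≈ -0.94737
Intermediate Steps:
a(f, o) = o²
l = 0 (l = 36*0 = 0)
n = -18/19 (n = (-39 - 33)/(93 + (-5 - 12)) = -72/(93 - 17) = -72/76 = -72*1/76 = -18/19 ≈ -0.94737)
n - l/a(F(4), -8) = -18/19 - 0/((-8)²) = -18/19 - 0/64 = -18/19 - 1*0 = -18/19 + 0 = -18/19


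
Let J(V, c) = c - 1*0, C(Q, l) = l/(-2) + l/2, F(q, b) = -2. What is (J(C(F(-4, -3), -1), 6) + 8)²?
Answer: 196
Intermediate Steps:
C(Q, l) = 0 (C(Q, l) = l*(-½) + l*(½) = -l/2 + l/2 = 0)
J(V, c) = c (J(V, c) = c + 0 = c)
(J(C(F(-4, -3), -1), 6) + 8)² = (6 + 8)² = 14² = 196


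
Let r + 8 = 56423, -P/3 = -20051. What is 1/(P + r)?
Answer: 1/116568 ≈ 8.5787e-6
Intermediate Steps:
P = 60153 (P = -3*(-20051) = 60153)
r = 56415 (r = -8 + 56423 = 56415)
1/(P + r) = 1/(60153 + 56415) = 1/116568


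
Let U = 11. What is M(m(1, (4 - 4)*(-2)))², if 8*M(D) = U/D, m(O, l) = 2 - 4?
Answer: 121/256 ≈ 0.47266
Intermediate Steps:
m(O, l) = -2
M(D) = 11/(8*D) (M(D) = (11/D)/8 = 11/(8*D))
M(m(1, (4 - 4)*(-2)))² = ((11/8)/(-2))² = ((11/8)*(-½))² = (-11/16)² = 121/256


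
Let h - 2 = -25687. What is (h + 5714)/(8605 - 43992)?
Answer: 19971/35387 ≈ 0.56436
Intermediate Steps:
h = -25685 (h = 2 - 25687 = -25685)
(h + 5714)/(8605 - 43992) = (-25685 + 5714)/(8605 - 43992) = -19971/(-35387) = -19971*(-1/35387) = 19971/35387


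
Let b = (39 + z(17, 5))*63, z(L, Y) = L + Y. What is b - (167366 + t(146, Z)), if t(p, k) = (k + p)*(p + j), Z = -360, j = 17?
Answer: -128641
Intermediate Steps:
t(p, k) = (17 + p)*(k + p) (t(p, k) = (k + p)*(p + 17) = (k + p)*(17 + p) = (17 + p)*(k + p))
b = 3843 (b = (39 + (17 + 5))*63 = (39 + 22)*63 = 61*63 = 3843)
b - (167366 + t(146, Z)) = 3843 - (167366 + (146² + 17*(-360) + 17*146 - 360*146)) = 3843 - (167366 + (21316 - 6120 + 2482 - 52560)) = 3843 - (167366 - 34882) = 3843 - 1*132484 = 3843 - 132484 = -128641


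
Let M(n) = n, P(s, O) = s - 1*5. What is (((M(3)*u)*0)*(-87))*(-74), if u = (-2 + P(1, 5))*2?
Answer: 0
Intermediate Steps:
P(s, O) = -5 + s (P(s, O) = s - 5 = -5 + s)
u = -12 (u = (-2 + (-5 + 1))*2 = (-2 - 4)*2 = -6*2 = -12)
(((M(3)*u)*0)*(-87))*(-74) = (((3*(-12))*0)*(-87))*(-74) = (-36*0*(-87))*(-74) = (0*(-87))*(-74) = 0*(-74) = 0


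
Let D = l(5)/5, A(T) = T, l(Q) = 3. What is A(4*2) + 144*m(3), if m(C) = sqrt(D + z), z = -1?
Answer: 8 + 144*I*sqrt(10)/5 ≈ 8.0 + 91.074*I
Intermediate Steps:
D = 3/5 ≈ 0.60000
m(C) = I*sqrt(10)/5 (m(C) = sqrt(3/5 - 1) = sqrt(-2/5) = I*sqrt(10)/5)
A(4*2) + 144*m(3) = 4*2 + 144*(I*sqrt(10)/5) = 8 + 144*I*sqrt(10)/5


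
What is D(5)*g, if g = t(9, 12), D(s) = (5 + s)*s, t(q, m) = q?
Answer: 450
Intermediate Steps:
D(s) = s*(5 + s)
g = 9
D(5)*g = (5*(5 + 5))*9 = (5*10)*9 = 50*9 = 450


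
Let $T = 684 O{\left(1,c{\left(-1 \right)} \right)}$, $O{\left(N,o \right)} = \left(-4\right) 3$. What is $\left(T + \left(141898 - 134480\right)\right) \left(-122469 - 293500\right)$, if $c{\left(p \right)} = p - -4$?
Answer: $328615510$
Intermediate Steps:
$c{\left(p \right)} = 4 + p$ ($c{\left(p \right)} = p + 4 = 4 + p$)
$O{\left(N,o \right)} = -12$
$T = -8208$ ($T = 684 \left(-12\right) = -8208$)
$\left(T + \left(141898 - 134480\right)\right) \left(-122469 - 293500\right) = \left(-8208 + \left(141898 - 134480\right)\right) \left(-122469 - 293500\right) = \left(-8208 + \left(141898 - 134480\right)\right) \left(-415969\right) = \left(-8208 + 7418\right) \left(-415969\right) = \left(-790\right) \left(-415969\right) = 328615510$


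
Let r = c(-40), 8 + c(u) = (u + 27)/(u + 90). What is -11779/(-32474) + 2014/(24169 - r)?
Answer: 17509329077/39256617062 ≈ 0.44602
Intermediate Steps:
c(u) = -8 + (27 + u)/(90 + u) (c(u) = -8 + (u + 27)/(u + 90) = -8 + (27 + u)/(90 + u))
r = -413/50 (r = 7*(-99 - 1*(-40))/(90 - 40) = 7*(-99 + 40)/50 = 7*(1/50)*(-59) = -413/50 ≈ -8.2600)
-11779/(-32474) + 2014/(24169 - r) = -11779/(-32474) + 2014/(24169 - 1*(-413/50)) = -11779*(-1/32474) + 2014/(24169 + 413/50) = 11779/32474 + 2014/(1208863/50) = 11779/32474 + 2014*(50/1208863) = 11779/32474 + 100700/1208863 = 17509329077/39256617062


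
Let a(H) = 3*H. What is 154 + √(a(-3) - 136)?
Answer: 154 + I*√145 ≈ 154.0 + 12.042*I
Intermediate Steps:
154 + √(a(-3) - 136) = 154 + √(3*(-3) - 136) = 154 + √(-9 - 136) = 154 + √(-145) = 154 + I*√145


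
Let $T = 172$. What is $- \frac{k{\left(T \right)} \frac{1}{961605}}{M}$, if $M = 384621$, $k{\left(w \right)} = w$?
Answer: $- \frac{172}{369853476705} \approx -4.6505 \cdot 10^{-10}$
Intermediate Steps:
$- \frac{k{\left(T \right)} \frac{1}{961605}}{M} = - \frac{172 \cdot \frac{1}{961605}}{384621} = - \frac{172}{961605 \cdot 384621} = \left(-1\right) \frac{172}{369853476705} = - \frac{172}{369853476705}$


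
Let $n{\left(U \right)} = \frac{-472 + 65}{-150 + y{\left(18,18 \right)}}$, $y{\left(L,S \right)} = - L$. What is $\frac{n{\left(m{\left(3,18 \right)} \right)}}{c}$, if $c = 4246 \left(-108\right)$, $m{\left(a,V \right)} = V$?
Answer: $- \frac{37}{7003584} \approx -5.283 \cdot 10^{-6}$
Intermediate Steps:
$c = -458568$
$n{\left(U \right)} = \frac{407}{168}$ ($n{\left(U \right)} = \frac{-472 + 65}{-150 - 18} = - \frac{407}{-150 - 18} = - \frac{407}{-168} = \left(-407\right) \left(- \frac{1}{168}\right) = \frac{407}{168}$)
$\frac{n{\left(m{\left(3,18 \right)} \right)}}{c} = \frac{407}{168 \left(-458568\right)} = \frac{407}{168} \left(- \frac{1}{458568}\right) = - \frac{37}{7003584}$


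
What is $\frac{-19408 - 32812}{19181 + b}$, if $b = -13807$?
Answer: $- \frac{26110}{2687} \approx -9.7172$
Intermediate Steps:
$\frac{-19408 - 32812}{19181 + b} = \frac{-19408 - 32812}{19181 - 13807} = - \frac{52220}{5374} = \left(-52220\right) \frac{1}{5374} = - \frac{26110}{2687}$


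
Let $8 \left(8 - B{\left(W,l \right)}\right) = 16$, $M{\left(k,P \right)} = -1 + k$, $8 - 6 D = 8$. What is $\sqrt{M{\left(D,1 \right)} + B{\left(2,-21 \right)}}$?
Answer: $\sqrt{5} \approx 2.2361$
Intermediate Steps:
$D = 0$ ($D = \frac{4}{3} - \frac{4}{3} = 0$)
$B{\left(W,l \right)} = 6$ ($B{\left(W,l \right)} = 8 - 2 = 6$)
$\sqrt{M{\left(D,1 \right)} + B{\left(2,-21 \right)}} = \sqrt{\left(-1 + 0\right) + 6} = \sqrt{-1 + 6} = \sqrt{5}$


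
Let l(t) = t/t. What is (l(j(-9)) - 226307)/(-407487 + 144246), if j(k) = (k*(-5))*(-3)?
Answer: 226306/263241 ≈ 0.85969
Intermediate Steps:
j(k) = 15*k (j(k) = -5*k*(-3) = 15*k)
l(t) = 1
(l(j(-9)) - 226307)/(-407487 + 144246) = (1 - 226307)/(-407487 + 144246) = -226306/(-263241) = -226306*(-1/263241) = 226306/263241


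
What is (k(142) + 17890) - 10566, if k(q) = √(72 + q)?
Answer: 7324 + √214 ≈ 7338.6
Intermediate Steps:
(k(142) + 17890) - 10566 = (√(72 + 142) + 17890) - 10566 = (√214 + 17890) - 10566 = (17890 + √214) - 10566 = 7324 + √214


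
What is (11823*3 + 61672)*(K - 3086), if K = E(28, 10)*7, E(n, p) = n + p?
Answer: -273937620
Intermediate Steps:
K = 266 (K = (28 + 10)*7 = 38*7 = 266)
(11823*3 + 61672)*(K - 3086) = (11823*3 + 61672)*(266 - 3086) = (35469 + 61672)*(-2820) = 97141*(-2820) = -273937620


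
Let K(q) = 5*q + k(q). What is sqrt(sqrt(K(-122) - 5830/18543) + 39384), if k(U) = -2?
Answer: sqrt(13541906765016 + 18543*I*sqrt(210539929278))/18543 ≈ 198.45 + 0.062344*I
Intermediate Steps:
K(q) = -2 + 5*q (K(q) = 5*q - 2 = -2 + 5*q)
sqrt(sqrt(K(-122) - 5830/18543) + 39384) = sqrt(sqrt((-2 + 5*(-122)) - 5830/18543) + 39384) = sqrt(sqrt((-2 - 610) - 5830*1/18543) + 39384) = sqrt(sqrt(-612 - 5830/18543) + 39384) = sqrt(sqrt(-11354146/18543) + 39384) = sqrt(I*sqrt(210539929278)/18543 + 39384) = sqrt(39384 + I*sqrt(210539929278)/18543)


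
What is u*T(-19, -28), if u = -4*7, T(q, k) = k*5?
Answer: 3920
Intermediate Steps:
T(q, k) = 5*k
u = -28
u*T(-19, -28) = -140*(-28) = -28*(-140) = 3920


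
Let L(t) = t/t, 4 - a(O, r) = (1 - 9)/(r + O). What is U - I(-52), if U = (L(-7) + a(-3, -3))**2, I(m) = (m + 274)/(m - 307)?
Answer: 45437/3231 ≈ 14.063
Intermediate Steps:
a(O, r) = 4 + 8/(O + r) (a(O, r) = 4 - (1 - 9)/(r + O) = 4 - (-8)/(O + r) = 4 + 8/(O + r))
I(m) = (274 + m)/(-307 + m)
L(t) = 1
U = 121/9 (U = (1 + 4*(2 - 3 - 3)/(-3 - 3))**2 = (1 + 4*(-4)/(-6))**2 = (1 + 4*(-1/6)*(-4))**2 = (1 + 8/3)**2 = (11/3)**2 = 121/9 ≈ 13.444)
U - I(-52) = 121/9 - (274 - 52)/(-307 - 52) = 121/9 - 222/(-359) = 121/9 - (-1)*222/359 = 121/9 - 1*(-222/359) = 121/9 + 222/359 = 45437/3231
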